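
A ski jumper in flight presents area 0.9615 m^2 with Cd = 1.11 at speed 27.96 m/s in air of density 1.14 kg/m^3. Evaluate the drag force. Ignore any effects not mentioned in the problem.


Fd = 0.5 * Cd * rho * A * v^2
Fd = 0.5 * 1.11 * 1.14 * 0.9615 * 27.96^2
v^2 = 781.7616
Fd = 0.5 * 1.11 * 1.14 * 0.9615 * 781.7616 = 475.5777 N

475.5777 N


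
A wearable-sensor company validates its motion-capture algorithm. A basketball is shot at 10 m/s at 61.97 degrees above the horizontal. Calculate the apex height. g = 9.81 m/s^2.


H = (v*sin(theta))^2 / (2*g)
vy = v*sin(theta) = 10 * sin(61.97 deg) = 8.827 m/s
H = vy^2 / (2*g) = 77.9162 / (2*9.81)
H = 77.9162 / 19.62 = 3.9713 m

3.9713 m


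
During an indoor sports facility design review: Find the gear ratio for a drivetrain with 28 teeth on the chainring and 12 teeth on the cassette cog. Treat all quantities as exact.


GR = front_teeth / rear_teeth
GR = 28 / 12
GR = 2.3333

2.3333


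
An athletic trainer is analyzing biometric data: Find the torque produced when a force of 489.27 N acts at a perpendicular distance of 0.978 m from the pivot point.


tau = F * d
tau = 489.27 * 0.978
tau = 478.5061 N*m

478.5061 N*m


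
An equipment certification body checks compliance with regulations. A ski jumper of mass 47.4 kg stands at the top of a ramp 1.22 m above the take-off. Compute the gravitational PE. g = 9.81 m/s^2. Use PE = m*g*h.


PE = m * g * h
PE = 47.4 * 9.81 * 1.22
PE = 464.994 * 1.22 = 567.2927 J

567.2927 J


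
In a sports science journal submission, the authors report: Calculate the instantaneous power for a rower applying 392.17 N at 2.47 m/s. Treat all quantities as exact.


P = F * v
P = 392.17 * 2.47
P = 968.6599 W

968.6599 W


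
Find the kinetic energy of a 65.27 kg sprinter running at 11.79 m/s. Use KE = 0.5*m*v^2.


KE = 0.5 * m * v^2
KE = 0.5 * 65.27 * 11.79^2
KE = 0.5 * 65.27 * 139.0041 = 4536.3988 J

4536.3988 J


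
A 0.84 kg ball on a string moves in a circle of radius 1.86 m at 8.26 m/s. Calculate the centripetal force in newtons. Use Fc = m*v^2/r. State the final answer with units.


Fc = m * v^2 / r
v^2 = 8.26^2 = 68.2276
Fc = 0.84 * 68.2276 / 1.86
Fc = 57.3112 / 1.86 = 30.8125 N

30.8125 N


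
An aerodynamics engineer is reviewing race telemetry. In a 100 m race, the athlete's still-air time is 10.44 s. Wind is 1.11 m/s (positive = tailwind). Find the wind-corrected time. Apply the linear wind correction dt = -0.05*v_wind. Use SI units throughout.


dt = -0.05 * v_wind = -0.05 * 1.11 = -0.0555 s
t_corrected = t_still + dt = 10.44 + (-0.0555)
t_corrected = 10.3845 s

10.3845 s


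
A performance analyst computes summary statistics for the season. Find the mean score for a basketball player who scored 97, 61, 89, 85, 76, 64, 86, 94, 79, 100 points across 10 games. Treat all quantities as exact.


Average = sum / n
Sum = 831
Average = 831 / 10 = 83.1

83.1


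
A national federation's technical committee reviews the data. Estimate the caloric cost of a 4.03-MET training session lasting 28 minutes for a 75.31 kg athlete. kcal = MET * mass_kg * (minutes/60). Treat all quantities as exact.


kcal = MET * mass * time_hr
Convert time: 28 min = 0.4667 hr
kcal = 4.03 * 75.31 * 0.4667
kcal = 141.633 kcal

141.633 kcal


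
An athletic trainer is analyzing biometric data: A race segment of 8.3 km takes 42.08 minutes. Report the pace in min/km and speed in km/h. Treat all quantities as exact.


Pace = time / distance = 42.08 min / 8.3 km = 5.0699 min/km
Speed = distance / time_in_hours = 8.3 / 0.7013 hr
Speed = 11.8346 km/h

5.0699 min/km, 11.8346 km/h


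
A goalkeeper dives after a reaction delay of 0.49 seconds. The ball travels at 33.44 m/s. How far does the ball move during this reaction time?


d = v * t
d = 33.44 * 0.49
d = 16.3856 m

16.3856 m


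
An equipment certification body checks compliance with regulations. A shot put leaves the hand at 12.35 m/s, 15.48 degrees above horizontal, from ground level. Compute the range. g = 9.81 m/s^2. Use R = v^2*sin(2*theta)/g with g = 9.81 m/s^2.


R = v^2 * sin(2*theta) / g
Convert angle to radians: theta = 15.48 deg = 0.2702 rad
sin(2*theta) = sin(0.5404) = 0.5144
R = 12.35^2 * 0.5144 / 9.81
R = 152.5225 * 0.5144 / 9.81 = 7.9983 m

7.9983 m


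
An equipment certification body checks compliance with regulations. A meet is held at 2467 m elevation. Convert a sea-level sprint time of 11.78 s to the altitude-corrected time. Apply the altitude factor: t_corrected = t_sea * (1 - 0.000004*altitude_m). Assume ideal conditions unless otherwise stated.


Correction factor = 1 - 0.000004 * 2467 = 0.990132
t_corrected = t_sea * factor = 11.78 * 0.990132
t_corrected = 11.6638 s

11.6638 s


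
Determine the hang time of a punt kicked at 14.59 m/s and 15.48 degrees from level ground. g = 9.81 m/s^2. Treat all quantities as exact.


T = 2*v*sin(theta)/g
sin(theta) = sin(15.48 deg) = 0.2669
T = 2*14.59*0.2669 / 9.81
T = 7.7882 / 9.81 = 0.7939 s

0.7939 s


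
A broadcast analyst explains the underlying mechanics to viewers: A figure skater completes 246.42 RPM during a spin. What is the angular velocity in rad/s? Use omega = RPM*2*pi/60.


omega = RPM * 2 * pi / 60
omega = 246.42 * 2 * 3.14159 / 60
omega = 1548.3025 / 60 = 25.805 rad/s

25.805 rad/s


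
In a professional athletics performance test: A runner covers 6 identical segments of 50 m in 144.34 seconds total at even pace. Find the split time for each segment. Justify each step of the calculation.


Split time = total_time / n_laps = 144.34 / 6
Split time = 24.0567 s per lap

24.0567 s


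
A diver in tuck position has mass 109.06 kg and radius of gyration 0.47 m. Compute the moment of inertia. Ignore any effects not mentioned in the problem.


I = m * k^2
I = 109.06 * 0.47^2
I = 109.06 * 0.2209 = 24.0914 kg*m^2

24.0914 kg*m^2


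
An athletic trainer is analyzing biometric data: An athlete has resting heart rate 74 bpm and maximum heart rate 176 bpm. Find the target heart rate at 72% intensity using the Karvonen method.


Target = HRrest + pct*(HRmax - HRrest)
Heart rate reserve = HRmax - HRrest = 176 - 74 = 102 bpm
Fraction = 72% = 0.72
Target = 74 + 0.72 * 102
Target = 74 + 73.44 = 147.44 bpm

147.44 bpm


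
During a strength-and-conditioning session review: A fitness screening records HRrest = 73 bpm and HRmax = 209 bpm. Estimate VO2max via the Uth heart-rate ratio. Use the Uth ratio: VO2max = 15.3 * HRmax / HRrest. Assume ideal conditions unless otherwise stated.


VO2max = 15.3 * HRmax / HRrest
VO2max = 15.3 * 209 / 73
VO2max = 3197.7 / 73 = 43.8041 mL/kg/min

43.8041 mL/kg/min


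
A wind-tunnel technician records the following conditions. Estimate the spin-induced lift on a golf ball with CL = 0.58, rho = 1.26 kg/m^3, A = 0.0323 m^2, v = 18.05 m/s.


FM = 0.5 * CL * rho * A * v^2
FM = 0.5 * 0.58 * 1.26 * 0.0323 * 18.05^2
v^2 = 325.8025
FM = 0.5 * 0.58 * 1.26 * 0.0323 * 325.8025 = 3.8453 N

3.8453 N


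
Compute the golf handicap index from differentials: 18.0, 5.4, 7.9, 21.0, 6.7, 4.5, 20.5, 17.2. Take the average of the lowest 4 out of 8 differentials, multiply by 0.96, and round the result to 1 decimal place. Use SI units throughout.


All differentials: 18.0, 5.4, 7.9, 21.0, 6.7, 4.5, 20.5, 17.2
Sorted: 4.5, 5.4, 6.7, 7.9, 17.2, 18.0, 20.5, 21.0
Best 4: 4.5, 5.4, 6.7, 7.9
Average of best = 24.5 / 4 = 6.125
Raw index = 6.125 * 0.96 = 5.88
Handicap index = round(5.88, 1) = 5.9

5.9


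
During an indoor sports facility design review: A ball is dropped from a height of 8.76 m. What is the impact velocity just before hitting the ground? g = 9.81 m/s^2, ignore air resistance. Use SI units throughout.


v = sqrt(2 * g * h)
v = sqrt(2 * 9.81 * 8.76)
v = sqrt(171.8712) = 13.11 m/s

13.11 m/s


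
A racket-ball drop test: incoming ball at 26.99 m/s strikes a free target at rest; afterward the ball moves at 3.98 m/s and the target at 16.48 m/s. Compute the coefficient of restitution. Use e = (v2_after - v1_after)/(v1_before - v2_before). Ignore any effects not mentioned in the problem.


e = (v2_after - v1_after) / (v1_before - v2_before)
Numerator = 16.48 - 3.98 = 12.5
Denominator = 26.99 - 0 = 26.99
e = 12.5 / 26.99 = 0.4631

0.4631


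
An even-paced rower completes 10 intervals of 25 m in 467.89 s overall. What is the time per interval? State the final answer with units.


Split time = total_time / n_laps = 467.89 / 10
Split time = 46.789 s per lap

46.789 s


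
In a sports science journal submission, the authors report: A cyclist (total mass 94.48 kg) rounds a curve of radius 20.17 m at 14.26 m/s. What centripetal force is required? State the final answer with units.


Fc = m * v^2 / r
v^2 = 14.26^2 = 203.3476
Fc = 94.48 * 203.3476 / 20.17
Fc = 19212.2812 / 20.17 = 952.5177 N

952.5177 N


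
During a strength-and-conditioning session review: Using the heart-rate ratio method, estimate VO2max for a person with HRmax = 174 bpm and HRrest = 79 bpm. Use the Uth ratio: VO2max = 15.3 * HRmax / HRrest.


VO2max = 15.3 * HRmax / HRrest
VO2max = 15.3 * 174 / 79
VO2max = 2662.2 / 79 = 33.6987 mL/kg/min

33.6987 mL/kg/min


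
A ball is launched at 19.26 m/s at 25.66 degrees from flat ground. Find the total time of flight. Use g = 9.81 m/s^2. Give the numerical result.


T = 2*v*sin(theta)/g
sin(theta) = sin(25.66 deg) = 0.433
T = 2*19.26*0.433 / 9.81
T = 16.6803 / 9.81 = 1.7003 s

1.7003 s


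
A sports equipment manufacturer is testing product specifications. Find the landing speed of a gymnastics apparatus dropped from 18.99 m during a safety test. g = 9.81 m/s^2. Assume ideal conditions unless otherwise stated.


v = sqrt(2 * g * h)
v = sqrt(2 * 9.81 * 18.99)
v = sqrt(372.5838) = 19.3024 m/s

19.3024 m/s


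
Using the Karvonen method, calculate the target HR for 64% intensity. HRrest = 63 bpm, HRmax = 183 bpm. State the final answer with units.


Target = HRrest + pct*(HRmax - HRrest)
Heart rate reserve = HRmax - HRrest = 183 - 63 = 120 bpm
Fraction = 64% = 0.64
Target = 63 + 0.64 * 120
Target = 63 + 76.8 = 139.8 bpm

139.8 bpm


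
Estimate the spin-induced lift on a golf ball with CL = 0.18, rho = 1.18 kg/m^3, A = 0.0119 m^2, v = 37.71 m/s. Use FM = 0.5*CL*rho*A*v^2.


FM = 0.5 * CL * rho * A * v^2
FM = 0.5 * 0.18 * 1.18 * 0.0119 * 37.71^2
v^2 = 1422.0441
FM = 0.5 * 0.18 * 1.18 * 0.0119 * 1422.0441 = 1.7972 N

1.7972 N


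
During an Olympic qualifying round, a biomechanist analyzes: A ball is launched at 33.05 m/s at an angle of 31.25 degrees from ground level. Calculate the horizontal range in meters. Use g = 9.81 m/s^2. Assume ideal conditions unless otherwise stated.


R = v^2 * sin(2*theta) / g
Convert angle to radians: theta = 31.25 deg = 0.5454 rad
sin(2*theta) = sin(1.0908) = 0.887
R = 33.05^2 * 0.887 / 9.81
R = 1092.3025 * 0.887 / 9.81 = 98.7649 m

98.7649 m


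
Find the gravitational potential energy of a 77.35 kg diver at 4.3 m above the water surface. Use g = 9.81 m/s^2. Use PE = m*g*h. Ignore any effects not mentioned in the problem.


PE = m * g * h
PE = 77.35 * 9.81 * 4.3
PE = 758.8035 * 4.3 = 3262.855 J

3262.855 J


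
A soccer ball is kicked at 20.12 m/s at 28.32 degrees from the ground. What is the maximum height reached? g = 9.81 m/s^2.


H = (v*sin(theta))^2 / (2*g)
vy = v*sin(theta) = 20.12 * sin(28.32 deg) = 9.5448 m/s
H = vy^2 / (2*g) = 91.1039 / (2*9.81)
H = 91.1039 / 19.62 = 4.6434 m

4.6434 m


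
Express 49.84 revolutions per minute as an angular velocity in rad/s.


omega = RPM * 2 * pi / 60
omega = 49.84 * 2 * 3.14159 / 60
omega = 313.154 / 60 = 5.2192 rad/s

5.2192 rad/s


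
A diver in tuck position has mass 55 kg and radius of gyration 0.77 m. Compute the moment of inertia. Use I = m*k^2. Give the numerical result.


I = m * k^2
I = 55 * 0.77^2
I = 55 * 0.5929 = 32.6095 kg*m^2

32.6095 kg*m^2


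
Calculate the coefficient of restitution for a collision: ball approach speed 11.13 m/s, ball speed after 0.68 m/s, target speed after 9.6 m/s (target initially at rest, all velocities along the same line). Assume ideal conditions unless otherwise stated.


e = (v2_after - v1_after) / (v1_before - v2_before)
Numerator = 9.6 - 0.68 = 8.92
Denominator = 11.13 - 0 = 11.13
e = 8.92 / 11.13 = 0.8014

0.8014


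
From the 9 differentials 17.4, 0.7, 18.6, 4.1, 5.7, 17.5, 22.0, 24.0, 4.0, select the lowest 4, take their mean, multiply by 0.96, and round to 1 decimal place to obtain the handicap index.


All differentials: 17.4, 0.7, 18.6, 4.1, 5.7, 17.5, 22.0, 24.0, 4.0
Sorted: 0.7, 4.0, 4.1, 5.7, 17.4, 17.5, 18.6, 22.0, 24.0
Best 4: 0.7, 4.0, 4.1, 5.7
Average of best = 14.5 / 4 = 3.625
Raw index = 3.625 * 0.96 = 3.48
Handicap index = round(3.48, 1) = 3.5

3.5


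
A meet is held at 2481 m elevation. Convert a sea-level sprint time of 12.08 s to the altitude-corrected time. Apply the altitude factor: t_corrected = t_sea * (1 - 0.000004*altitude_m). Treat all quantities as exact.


Correction factor = 1 - 0.000004 * 2481 = 0.990076
t_corrected = t_sea * factor = 12.08 * 0.990076
t_corrected = 11.9601 s

11.9601 s


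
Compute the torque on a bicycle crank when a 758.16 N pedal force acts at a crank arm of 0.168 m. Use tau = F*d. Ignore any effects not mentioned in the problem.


tau = F * d
tau = 758.16 * 0.168
tau = 127.3709 N*m

127.3709 N*m


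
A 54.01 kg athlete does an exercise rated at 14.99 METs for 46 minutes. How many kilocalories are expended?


kcal = MET * mass * time_hr
Convert time: 46 min = 0.7667 hr
kcal = 14.99 * 54.01 * 0.7667
kcal = 620.7009 kcal

620.7009 kcal


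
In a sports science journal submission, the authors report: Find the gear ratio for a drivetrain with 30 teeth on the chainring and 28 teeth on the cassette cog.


GR = front_teeth / rear_teeth
GR = 30 / 28
GR = 1.0714

1.0714


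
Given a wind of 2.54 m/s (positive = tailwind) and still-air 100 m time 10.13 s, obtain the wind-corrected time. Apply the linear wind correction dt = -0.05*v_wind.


dt = -0.05 * v_wind = -0.05 * 2.54 = -0.127 s
t_corrected = t_still + dt = 10.13 + (-0.127)
t_corrected = 10.003 s

10.003 s


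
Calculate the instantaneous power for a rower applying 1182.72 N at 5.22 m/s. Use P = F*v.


P = F * v
P = 1182.72 * 5.22
P = 6173.7984 W

6173.7984 W


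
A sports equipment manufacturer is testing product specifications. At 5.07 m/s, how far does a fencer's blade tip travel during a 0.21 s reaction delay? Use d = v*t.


d = v * t
d = 5.07 * 0.21
d = 1.0647 m

1.0647 m


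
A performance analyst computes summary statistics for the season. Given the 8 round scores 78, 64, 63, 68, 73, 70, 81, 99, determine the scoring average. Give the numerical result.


Average = sum / n
Sum = 596
Average = 596 / 8 = 74.5

74.5


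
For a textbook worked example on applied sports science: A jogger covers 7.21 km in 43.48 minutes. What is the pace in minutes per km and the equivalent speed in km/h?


Pace = time / distance = 43.48 min / 7.21 km = 6.0305 min/km
Speed = distance / time_in_hours = 7.21 / 0.7247 hr
Speed = 9.9494 km/h

6.0305 min/km, 9.9494 km/h


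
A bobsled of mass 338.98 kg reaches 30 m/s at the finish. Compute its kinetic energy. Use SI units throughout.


KE = 0.5 * m * v^2
KE = 0.5 * 338.98 * 30^2
KE = 0.5 * 338.98 * 900 = 152541 J

152541 J


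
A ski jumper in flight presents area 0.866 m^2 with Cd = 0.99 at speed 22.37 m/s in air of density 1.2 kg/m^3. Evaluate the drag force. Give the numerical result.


Fd = 0.5 * Cd * rho * A * v^2
Fd = 0.5 * 0.99 * 1.2 * 0.866 * 22.37^2
v^2 = 500.4169
Fd = 0.5 * 0.99 * 1.2 * 0.866 * 500.4169 = 257.4165 N

257.4165 N


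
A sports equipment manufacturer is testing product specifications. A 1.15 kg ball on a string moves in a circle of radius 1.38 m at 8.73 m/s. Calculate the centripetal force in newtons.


Fc = m * v^2 / r
v^2 = 8.73^2 = 76.2129
Fc = 1.15 * 76.2129 / 1.38
Fc = 87.6448 / 1.38 = 63.5108 N

63.5108 N


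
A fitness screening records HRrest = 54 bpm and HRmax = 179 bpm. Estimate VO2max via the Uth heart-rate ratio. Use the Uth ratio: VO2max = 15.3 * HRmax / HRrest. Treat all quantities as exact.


VO2max = 15.3 * HRmax / HRrest
VO2max = 15.3 * 179 / 54
VO2max = 2738.7 / 54 = 50.7167 mL/kg/min

50.7167 mL/kg/min


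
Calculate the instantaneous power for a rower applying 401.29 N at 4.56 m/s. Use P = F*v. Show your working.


P = F * v
P = 401.29 * 4.56
P = 1829.8824 W

1829.8824 W


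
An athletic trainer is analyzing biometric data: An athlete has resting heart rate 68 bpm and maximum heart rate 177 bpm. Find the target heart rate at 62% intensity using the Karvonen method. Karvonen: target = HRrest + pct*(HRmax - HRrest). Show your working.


Target = HRrest + pct*(HRmax - HRrest)
Heart rate reserve = HRmax - HRrest = 177 - 68 = 109 bpm
Fraction = 62% = 0.62
Target = 68 + 0.62 * 109
Target = 68 + 67.58 = 135.58 bpm

135.58 bpm


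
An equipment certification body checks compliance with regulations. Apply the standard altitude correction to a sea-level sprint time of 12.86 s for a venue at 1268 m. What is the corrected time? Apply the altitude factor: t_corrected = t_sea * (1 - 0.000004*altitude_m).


Correction factor = 1 - 0.000004 * 1268 = 0.994928
t_corrected = t_sea * factor = 12.86 * 0.994928
t_corrected = 12.7948 s

12.7948 s


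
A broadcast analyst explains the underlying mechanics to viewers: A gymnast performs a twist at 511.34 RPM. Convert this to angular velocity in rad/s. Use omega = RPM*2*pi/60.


omega = RPM * 2 * pi / 60
omega = 511.34 * 2 * 3.14159 / 60
omega = 3212.844 / 60 = 53.5474 rad/s

53.5474 rad/s


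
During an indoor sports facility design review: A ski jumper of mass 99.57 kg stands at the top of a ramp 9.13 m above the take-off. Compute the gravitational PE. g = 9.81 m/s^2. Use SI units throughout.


PE = m * g * h
PE = 99.57 * 9.81 * 9.13
PE = 976.7817 * 9.13 = 8918.0169 J

8918.0169 J


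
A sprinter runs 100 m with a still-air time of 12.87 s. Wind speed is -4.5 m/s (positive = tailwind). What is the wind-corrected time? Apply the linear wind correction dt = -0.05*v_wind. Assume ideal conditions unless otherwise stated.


dt = -0.05 * v_wind = -0.05 * -4.5 = 0.225 s
t_corrected = t_still + dt = 12.87 + (0.225)
t_corrected = 13.095 s

13.095 s


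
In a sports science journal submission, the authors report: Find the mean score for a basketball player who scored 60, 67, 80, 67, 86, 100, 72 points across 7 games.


Average = sum / n
Sum = 532
Average = 532 / 7 = 76

76


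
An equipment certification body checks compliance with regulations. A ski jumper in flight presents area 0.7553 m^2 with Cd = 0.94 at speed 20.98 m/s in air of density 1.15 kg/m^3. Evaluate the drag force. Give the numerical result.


Fd = 0.5 * Cd * rho * A * v^2
Fd = 0.5 * 0.94 * 1.15 * 0.7553 * 20.98^2
v^2 = 440.1604
Fd = 0.5 * 0.94 * 1.15 * 0.7553 * 440.1604 = 179.6909 N

179.6909 N


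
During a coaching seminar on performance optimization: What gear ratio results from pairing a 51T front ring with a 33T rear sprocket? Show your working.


GR = front_teeth / rear_teeth
GR = 51 / 33
GR = 1.5455

1.5455


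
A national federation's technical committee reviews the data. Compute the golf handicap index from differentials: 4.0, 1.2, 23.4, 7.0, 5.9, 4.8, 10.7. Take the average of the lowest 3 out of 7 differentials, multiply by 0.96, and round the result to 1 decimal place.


All differentials: 4.0, 1.2, 23.4, 7.0, 5.9, 4.8, 10.7
Sorted: 1.2, 4.0, 4.8, 5.9, 7.0, 10.7, 23.4
Best 3: 1.2, 4.0, 4.8
Average of best = 10 / 3 = 3.3333
Raw index = 3.3333 * 0.96 = 3.2
Handicap index = round(3.2, 1) = 3.2

3.2


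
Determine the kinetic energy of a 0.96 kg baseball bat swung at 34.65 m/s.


KE = 0.5 * m * v^2
KE = 0.5 * 0.96 * 34.65^2
KE = 0.5 * 0.96 * 1200.6225 = 576.2988 J

576.2988 J


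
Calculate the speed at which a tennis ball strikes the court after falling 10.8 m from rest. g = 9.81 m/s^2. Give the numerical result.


v = sqrt(2 * g * h)
v = sqrt(2 * 9.81 * 10.8)
v = sqrt(211.896) = 14.5566 m/s

14.5566 m/s


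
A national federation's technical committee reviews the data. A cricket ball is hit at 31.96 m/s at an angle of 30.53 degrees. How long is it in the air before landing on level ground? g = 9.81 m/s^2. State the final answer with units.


T = 2*v*sin(theta)/g
sin(theta) = sin(30.53 deg) = 0.508
T = 2*31.96*0.508 / 9.81
T = 32.4707 / 9.81 = 3.31 s

3.31 s


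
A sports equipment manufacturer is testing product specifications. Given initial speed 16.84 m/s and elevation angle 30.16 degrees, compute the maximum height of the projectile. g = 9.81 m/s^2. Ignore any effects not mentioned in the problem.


H = (v*sin(theta))^2 / (2*g)
vy = v*sin(theta) = 16.84 * sin(30.16 deg) = 8.4607 m/s
H = vy^2 / (2*g) = 71.5833 / (2*9.81)
H = 71.5833 / 19.62 = 3.6485 m

3.6485 m


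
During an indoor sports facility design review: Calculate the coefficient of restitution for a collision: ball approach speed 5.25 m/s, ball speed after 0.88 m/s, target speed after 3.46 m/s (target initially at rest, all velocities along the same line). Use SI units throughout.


e = (v2_after - v1_after) / (v1_before - v2_before)
Numerator = 3.46 - 0.88 = 2.58
Denominator = 5.25 - 0 = 5.25
e = 2.58 / 5.25 = 0.4914

0.4914


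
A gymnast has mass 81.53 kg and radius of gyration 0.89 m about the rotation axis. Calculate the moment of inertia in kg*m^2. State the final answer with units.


I = m * k^2
I = 81.53 * 0.89^2
I = 81.53 * 0.7921 = 64.5799 kg*m^2

64.5799 kg*m^2


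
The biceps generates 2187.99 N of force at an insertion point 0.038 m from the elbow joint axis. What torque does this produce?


tau = F * d
tau = 2187.99 * 0.038
tau = 83.1436 N*m

83.1436 N*m


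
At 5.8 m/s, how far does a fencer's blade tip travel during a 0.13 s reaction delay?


d = v * t
d = 5.8 * 0.13
d = 0.754 m

0.754 m


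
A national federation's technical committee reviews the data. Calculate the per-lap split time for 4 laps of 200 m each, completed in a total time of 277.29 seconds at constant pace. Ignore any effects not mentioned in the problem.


Split time = total_time / n_laps = 277.29 / 4
Split time = 69.3225 s per lap

69.3225 s


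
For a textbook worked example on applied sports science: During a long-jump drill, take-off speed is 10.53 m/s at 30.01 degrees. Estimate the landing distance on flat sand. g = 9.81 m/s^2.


R = v^2 * sin(2*theta) / g
Convert angle to radians: theta = 30.01 deg = 0.5238 rad
sin(2*theta) = sin(1.0475) = 0.8662
R = 10.53^2 * 0.8662 / 9.81
R = 110.8809 * 0.8662 / 9.81 = 9.7905 m

9.7905 m


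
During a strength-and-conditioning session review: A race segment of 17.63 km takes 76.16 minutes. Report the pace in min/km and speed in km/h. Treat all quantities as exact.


Pace = time / distance = 76.16 min / 17.63 km = 4.3199 min/km
Speed = distance / time_in_hours = 17.63 / 1.2693 hr
Speed = 13.8892 km/h

4.3199 min/km, 13.8892 km/h


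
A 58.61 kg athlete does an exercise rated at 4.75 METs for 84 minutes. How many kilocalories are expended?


kcal = MET * mass * time_hr
Convert time: 84 min = 1.4 hr
kcal = 4.75 * 58.61 * 1.4
kcal = 389.7565 kcal

389.7565 kcal


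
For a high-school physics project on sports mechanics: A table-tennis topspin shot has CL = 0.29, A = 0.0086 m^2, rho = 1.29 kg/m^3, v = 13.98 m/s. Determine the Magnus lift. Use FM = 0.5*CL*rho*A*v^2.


FM = 0.5 * CL * rho * A * v^2
FM = 0.5 * 0.29 * 1.29 * 0.0086 * 13.98^2
v^2 = 195.4404
FM = 0.5 * 0.29 * 1.29 * 0.0086 * 195.4404 = 0.3144 N

0.3144 N


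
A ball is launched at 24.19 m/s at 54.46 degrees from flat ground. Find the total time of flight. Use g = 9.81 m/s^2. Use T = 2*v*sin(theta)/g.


T = 2*v*sin(theta)/g
sin(theta) = sin(54.46 deg) = 0.8137
T = 2*24.19*0.8137 / 9.81
T = 39.3673 / 9.81 = 4.013 s

4.013 s


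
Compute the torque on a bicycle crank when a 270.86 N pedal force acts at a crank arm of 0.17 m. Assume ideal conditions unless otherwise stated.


tau = F * d
tau = 270.86 * 0.17
tau = 46.0462 N*m

46.0462 N*m


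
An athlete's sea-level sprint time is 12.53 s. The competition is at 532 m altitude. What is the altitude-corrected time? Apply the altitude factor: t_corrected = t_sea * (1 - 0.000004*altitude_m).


Correction factor = 1 - 0.000004 * 532 = 0.997872
t_corrected = t_sea * factor = 12.53 * 0.997872
t_corrected = 12.5033 s

12.5033 s


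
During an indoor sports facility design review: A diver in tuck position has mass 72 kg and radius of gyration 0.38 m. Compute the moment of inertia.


I = m * k^2
I = 72 * 0.38^2
I = 72 * 0.1444 = 10.3968 kg*m^2

10.3968 kg*m^2


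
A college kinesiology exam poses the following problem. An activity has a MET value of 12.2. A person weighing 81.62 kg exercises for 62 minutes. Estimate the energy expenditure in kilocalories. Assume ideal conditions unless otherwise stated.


kcal = MET * mass * time_hr
Convert time: 62 min = 1.0333 hr
kcal = 12.2 * 81.62 * 1.0333
kcal = 1028.9561 kcal

1028.9561 kcal


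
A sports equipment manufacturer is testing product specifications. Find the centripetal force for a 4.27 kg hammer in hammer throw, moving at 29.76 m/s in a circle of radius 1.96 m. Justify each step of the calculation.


Fc = m * v^2 / r
v^2 = 29.76^2 = 885.6576
Fc = 4.27 * 885.6576 / 1.96
Fc = 3781.758 / 1.96 = 1929.4683 N

1929.4683 N


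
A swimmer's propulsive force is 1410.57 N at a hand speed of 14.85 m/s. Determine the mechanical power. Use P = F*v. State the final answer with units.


P = F * v
P = 1410.57 * 14.85
P = 20946.9645 W

20946.9645 W


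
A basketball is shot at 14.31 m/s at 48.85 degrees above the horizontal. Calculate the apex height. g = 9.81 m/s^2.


H = (v*sin(theta))^2 / (2*g)
vy = v*sin(theta) = 14.31 * sin(48.85 deg) = 10.7753 m/s
H = vy^2 / (2*g) = 116.1066 / (2*9.81)
H = 116.1066 / 19.62 = 5.9178 m

5.9178 m


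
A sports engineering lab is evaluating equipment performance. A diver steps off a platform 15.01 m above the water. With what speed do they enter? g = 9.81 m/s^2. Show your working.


v = sqrt(2 * g * h)
v = sqrt(2 * 9.81 * 15.01)
v = sqrt(294.4962) = 17.1609 m/s

17.1609 m/s


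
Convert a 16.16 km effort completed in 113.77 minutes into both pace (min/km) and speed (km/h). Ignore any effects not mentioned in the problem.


Pace = time / distance = 113.77 min / 16.16 km = 7.0402 min/km
Speed = distance / time_in_hours = 16.16 / 1.8962 hr
Speed = 8.5225 km/h

7.0402 min/km, 8.5225 km/h


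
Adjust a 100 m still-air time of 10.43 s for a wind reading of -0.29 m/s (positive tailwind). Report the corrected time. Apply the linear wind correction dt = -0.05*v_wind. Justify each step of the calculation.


dt = -0.05 * v_wind = -0.05 * -0.29 = 0.0145 s
t_corrected = t_still + dt = 10.43 + (0.0145)
t_corrected = 10.4445 s

10.4445 s


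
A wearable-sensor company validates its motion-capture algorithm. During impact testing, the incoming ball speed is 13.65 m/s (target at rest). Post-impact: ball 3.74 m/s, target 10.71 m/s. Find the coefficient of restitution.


e = (v2_after - v1_after) / (v1_before - v2_before)
Numerator = 10.71 - 3.74 = 6.97
Denominator = 13.65 - 0 = 13.65
e = 6.97 / 13.65 = 0.5106

0.5106


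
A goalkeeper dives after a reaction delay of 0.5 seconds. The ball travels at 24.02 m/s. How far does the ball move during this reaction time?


d = v * t
d = 24.02 * 0.5
d = 12.01 m

12.01 m


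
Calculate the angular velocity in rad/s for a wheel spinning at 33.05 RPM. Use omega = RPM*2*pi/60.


omega = RPM * 2 * pi / 60
omega = 33.05 * 2 * 3.14159 / 60
omega = 207.6593 / 60 = 3.461 rad/s

3.461 rad/s


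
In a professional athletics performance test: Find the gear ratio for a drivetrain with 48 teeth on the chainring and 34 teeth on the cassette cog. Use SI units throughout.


GR = front_teeth / rear_teeth
GR = 48 / 34
GR = 1.4118

1.4118


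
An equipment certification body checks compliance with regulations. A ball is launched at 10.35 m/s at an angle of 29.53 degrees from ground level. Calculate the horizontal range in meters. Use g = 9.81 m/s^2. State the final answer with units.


R = v^2 * sin(2*theta) / g
Convert angle to radians: theta = 29.53 deg = 0.5154 rad
sin(2*theta) = sin(1.0308) = 0.8577
R = 10.35^2 * 0.8577 / 9.81
R = 107.1225 * 0.8577 / 9.81 = 9.3659 m

9.3659 m


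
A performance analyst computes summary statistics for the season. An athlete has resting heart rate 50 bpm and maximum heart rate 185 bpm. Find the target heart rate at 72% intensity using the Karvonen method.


Target = HRrest + pct*(HRmax - HRrest)
Heart rate reserve = HRmax - HRrest = 185 - 50 = 135 bpm
Fraction = 72% = 0.72
Target = 50 + 0.72 * 135
Target = 50 + 97.2 = 147.2 bpm

147.2 bpm


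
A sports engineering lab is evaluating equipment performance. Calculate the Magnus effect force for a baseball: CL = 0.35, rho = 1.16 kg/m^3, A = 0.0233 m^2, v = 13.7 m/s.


FM = 0.5 * CL * rho * A * v^2
FM = 0.5 * 0.35 * 1.16 * 0.0233 * 13.7^2
v^2 = 187.69
FM = 0.5 * 0.35 * 1.16 * 0.0233 * 187.69 = 0.8878 N

0.8878 N


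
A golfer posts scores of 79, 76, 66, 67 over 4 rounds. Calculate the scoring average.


Average = sum / n
Sum = 288
Average = 288 / 4 = 72

72


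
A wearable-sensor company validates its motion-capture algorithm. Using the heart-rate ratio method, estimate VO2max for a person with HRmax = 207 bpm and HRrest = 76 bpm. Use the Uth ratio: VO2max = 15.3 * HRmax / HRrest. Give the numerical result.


VO2max = 15.3 * HRmax / HRrest
VO2max = 15.3 * 207 / 76
VO2max = 3167.1 / 76 = 41.6724 mL/kg/min

41.6724 mL/kg/min


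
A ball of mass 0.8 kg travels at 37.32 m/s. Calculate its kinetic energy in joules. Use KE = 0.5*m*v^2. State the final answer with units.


KE = 0.5 * m * v^2
KE = 0.5 * 0.8 * 37.32^2
KE = 0.5 * 0.8 * 1392.7824 = 557.113 J

557.113 J


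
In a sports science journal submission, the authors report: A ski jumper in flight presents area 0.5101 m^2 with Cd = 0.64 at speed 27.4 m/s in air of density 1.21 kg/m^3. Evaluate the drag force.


Fd = 0.5 * Cd * rho * A * v^2
Fd = 0.5 * 0.64 * 1.21 * 0.5101 * 27.4^2
v^2 = 750.76
Fd = 0.5 * 0.64 * 1.21 * 0.5101 * 750.76 = 148.2831 N

148.2831 N


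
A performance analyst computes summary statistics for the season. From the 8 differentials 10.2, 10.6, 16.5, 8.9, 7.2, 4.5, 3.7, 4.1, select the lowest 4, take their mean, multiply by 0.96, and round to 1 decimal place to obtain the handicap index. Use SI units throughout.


All differentials: 10.2, 10.6, 16.5, 8.9, 7.2, 4.5, 3.7, 4.1
Sorted: 3.7, 4.1, 4.5, 7.2, 8.9, 10.2, 10.6, 16.5
Best 4: 3.7, 4.1, 4.5, 7.2
Average of best = 19.5 / 4 = 4.875
Raw index = 4.875 * 0.96 = 4.68
Handicap index = round(4.68, 1) = 4.7

4.7


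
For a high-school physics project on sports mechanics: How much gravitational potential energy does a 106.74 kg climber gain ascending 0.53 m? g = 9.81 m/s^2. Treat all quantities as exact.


PE = m * g * h
PE = 106.74 * 9.81 * 0.53
PE = 1047.1194 * 0.53 = 554.9733 J

554.9733 J


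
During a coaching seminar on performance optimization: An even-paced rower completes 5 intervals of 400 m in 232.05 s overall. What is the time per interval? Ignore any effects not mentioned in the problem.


Split time = total_time / n_laps = 232.05 / 5
Split time = 46.41 s per lap

46.41 s


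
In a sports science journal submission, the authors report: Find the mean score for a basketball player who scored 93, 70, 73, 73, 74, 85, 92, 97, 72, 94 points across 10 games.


Average = sum / n
Sum = 823
Average = 823 / 10 = 82.3

82.3


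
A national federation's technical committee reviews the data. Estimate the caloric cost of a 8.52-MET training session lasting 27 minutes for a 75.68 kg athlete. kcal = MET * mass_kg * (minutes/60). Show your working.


kcal = MET * mass * time_hr
Convert time: 27 min = 0.45 hr
kcal = 8.52 * 75.68 * 0.45
kcal = 290.1571 kcal

290.1571 kcal


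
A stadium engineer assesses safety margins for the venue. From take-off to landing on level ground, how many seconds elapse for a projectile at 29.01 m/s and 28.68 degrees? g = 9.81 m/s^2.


T = 2*v*sin(theta)/g
sin(theta) = sin(28.68 deg) = 0.4799
T = 2*29.01*0.4799 / 9.81
T = 27.8448 / 9.81 = 2.8384 s

2.8384 s


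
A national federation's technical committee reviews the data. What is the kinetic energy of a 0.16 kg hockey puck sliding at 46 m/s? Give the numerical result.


KE = 0.5 * m * v^2
KE = 0.5 * 0.16 * 46^2
KE = 0.5 * 0.16 * 2116 = 169.28 J

169.28 J


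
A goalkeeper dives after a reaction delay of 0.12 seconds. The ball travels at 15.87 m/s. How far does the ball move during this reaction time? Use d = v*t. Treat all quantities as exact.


d = v * t
d = 15.87 * 0.12
d = 1.9044 m

1.9044 m


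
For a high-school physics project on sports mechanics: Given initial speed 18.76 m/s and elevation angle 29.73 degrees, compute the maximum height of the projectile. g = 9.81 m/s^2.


H = (v*sin(theta))^2 / (2*g)
vy = v*sin(theta) = 18.76 * sin(29.73 deg) = 9.3033 m/s
H = vy^2 / (2*g) = 86.5521 / (2*9.81)
H = 86.5521 / 19.62 = 4.4114 m

4.4114 m


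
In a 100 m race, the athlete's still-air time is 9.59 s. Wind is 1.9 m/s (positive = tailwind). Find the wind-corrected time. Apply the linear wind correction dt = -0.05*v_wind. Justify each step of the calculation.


dt = -0.05 * v_wind = -0.05 * 1.9 = -0.095 s
t_corrected = t_still + dt = 9.59 + (-0.095)
t_corrected = 9.495 s

9.495 s


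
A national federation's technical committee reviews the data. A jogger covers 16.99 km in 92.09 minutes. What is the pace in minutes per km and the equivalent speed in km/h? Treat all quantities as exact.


Pace = time / distance = 92.09 min / 16.99 km = 5.4202 min/km
Speed = distance / time_in_hours = 16.99 / 1.5348 hr
Speed = 11.0696 km/h

5.4202 min/km, 11.0696 km/h


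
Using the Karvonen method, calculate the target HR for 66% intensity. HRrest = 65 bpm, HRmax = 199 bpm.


Target = HRrest + pct*(HRmax - HRrest)
Heart rate reserve = HRmax - HRrest = 199 - 65 = 134 bpm
Fraction = 66% = 0.66
Target = 65 + 0.66 * 134
Target = 65 + 88.44 = 153.44 bpm

153.44 bpm


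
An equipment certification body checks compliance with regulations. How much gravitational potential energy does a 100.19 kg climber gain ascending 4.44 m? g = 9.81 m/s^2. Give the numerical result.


PE = m * g * h
PE = 100.19 * 9.81 * 4.44
PE = 982.8639 * 4.44 = 4363.9157 J

4363.9157 J


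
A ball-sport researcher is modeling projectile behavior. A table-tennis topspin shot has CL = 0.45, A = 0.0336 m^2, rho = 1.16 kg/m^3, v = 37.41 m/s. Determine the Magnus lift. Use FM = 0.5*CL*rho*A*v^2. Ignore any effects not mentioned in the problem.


FM = 0.5 * CL * rho * A * v^2
FM = 0.5 * 0.45 * 1.16 * 0.0336 * 37.41^2
v^2 = 1399.5081
FM = 0.5 * 0.45 * 1.16 * 0.0336 * 1399.5081 = 12.2731 N

12.2731 N


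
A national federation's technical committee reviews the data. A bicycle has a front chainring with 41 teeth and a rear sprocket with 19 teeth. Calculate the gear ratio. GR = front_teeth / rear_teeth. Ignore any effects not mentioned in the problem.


GR = front_teeth / rear_teeth
GR = 41 / 19
GR = 2.1579

2.1579


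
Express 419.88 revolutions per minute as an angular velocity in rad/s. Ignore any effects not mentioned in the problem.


omega = RPM * 2 * pi / 60
omega = 419.88 * 2 * 3.14159 / 60
omega = 2638.1838 / 60 = 43.9697 rad/s

43.9697 rad/s


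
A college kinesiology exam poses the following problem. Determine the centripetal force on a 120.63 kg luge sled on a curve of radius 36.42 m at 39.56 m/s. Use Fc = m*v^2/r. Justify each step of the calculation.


Fc = m * v^2 / r
v^2 = 39.56^2 = 1564.9936
Fc = 120.63 * 1564.9936 / 36.42
Fc = 188785.178 / 36.42 = 5183.5579 N

5183.5579 N


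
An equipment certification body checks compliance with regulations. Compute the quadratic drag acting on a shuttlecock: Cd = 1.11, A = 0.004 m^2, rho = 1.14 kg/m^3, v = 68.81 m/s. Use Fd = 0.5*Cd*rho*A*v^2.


Fd = 0.5 * Cd * rho * A * v^2
Fd = 0.5 * 1.11 * 1.14 * 0.004 * 68.81^2
v^2 = 4734.8161
Fd = 0.5 * 1.11 * 1.14 * 0.004 * 4734.8161 = 11.9829 N

11.9829 N


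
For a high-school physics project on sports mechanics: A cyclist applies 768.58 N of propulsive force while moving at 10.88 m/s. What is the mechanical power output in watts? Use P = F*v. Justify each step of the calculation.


P = F * v
P = 768.58 * 10.88
P = 8362.1504 W

8362.1504 W


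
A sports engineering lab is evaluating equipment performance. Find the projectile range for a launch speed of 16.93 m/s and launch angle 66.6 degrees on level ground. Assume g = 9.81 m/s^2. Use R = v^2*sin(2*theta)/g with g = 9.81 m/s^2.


R = v^2 * sin(2*theta) / g
Convert angle to radians: theta = 66.6 deg = 1.1624 rad
sin(2*theta) = sin(2.3248) = 0.729
R = 16.93^2 * 0.729 / 9.81
R = 286.6249 * 0.729 / 9.81 = 21.2987 m

21.2987 m


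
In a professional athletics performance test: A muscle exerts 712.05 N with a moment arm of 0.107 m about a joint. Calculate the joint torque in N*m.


tau = F * d
tau = 712.05 * 0.107
tau = 76.1893 N*m

76.1893 N*m


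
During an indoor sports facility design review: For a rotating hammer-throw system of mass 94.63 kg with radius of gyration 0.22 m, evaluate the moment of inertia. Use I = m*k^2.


I = m * k^2
I = 94.63 * 0.22^2
I = 94.63 * 0.0484 = 4.5801 kg*m^2

4.5801 kg*m^2


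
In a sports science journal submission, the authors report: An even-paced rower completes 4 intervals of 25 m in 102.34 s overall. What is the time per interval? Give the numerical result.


Split time = total_time / n_laps = 102.34 / 4
Split time = 25.585 s per lap

25.585 s


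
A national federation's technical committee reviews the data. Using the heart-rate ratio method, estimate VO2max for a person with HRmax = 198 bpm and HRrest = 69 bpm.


VO2max = 15.3 * HRmax / HRrest
VO2max = 15.3 * 198 / 69
VO2max = 3029.4 / 69 = 43.9043 mL/kg/min

43.9043 mL/kg/min


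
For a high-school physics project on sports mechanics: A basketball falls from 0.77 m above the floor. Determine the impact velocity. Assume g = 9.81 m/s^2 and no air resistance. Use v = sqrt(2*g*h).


v = sqrt(2 * g * h)
v = sqrt(2 * 9.81 * 0.77)
v = sqrt(15.1074) = 3.8868 m/s

3.8868 m/s


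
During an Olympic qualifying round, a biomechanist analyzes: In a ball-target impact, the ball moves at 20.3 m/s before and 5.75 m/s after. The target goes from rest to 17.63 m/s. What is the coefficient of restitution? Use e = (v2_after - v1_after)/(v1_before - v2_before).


e = (v2_after - v1_after) / (v1_before - v2_before)
Numerator = 17.63 - 5.75 = 11.88
Denominator = 20.3 - 0 = 20.3
e = 11.88 / 20.3 = 0.5852

0.5852


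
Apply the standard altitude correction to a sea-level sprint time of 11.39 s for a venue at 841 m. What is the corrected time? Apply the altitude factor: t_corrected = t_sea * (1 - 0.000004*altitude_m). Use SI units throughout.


Correction factor = 1 - 0.000004 * 841 = 0.996636
t_corrected = t_sea * factor = 11.39 * 0.996636
t_corrected = 11.3517 s

11.3517 s


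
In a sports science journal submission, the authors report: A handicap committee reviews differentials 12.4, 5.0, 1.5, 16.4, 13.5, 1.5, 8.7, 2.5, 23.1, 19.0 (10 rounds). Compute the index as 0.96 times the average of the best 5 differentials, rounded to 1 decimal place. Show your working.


All differentials: 12.4, 5.0, 1.5, 16.4, 13.5, 1.5, 8.7, 2.5, 23.1, 19.0
Sorted: 1.5, 1.5, 2.5, 5.0, 8.7, 12.4, 13.5, 16.4, 19.0, 23.1
Best 5: 1.5, 1.5, 2.5, 5.0, 8.7
Average of best = 19.2 / 5 = 3.84
Raw index = 3.84 * 0.96 = 3.6864
Handicap index = round(3.6864, 1) = 3.7

3.7


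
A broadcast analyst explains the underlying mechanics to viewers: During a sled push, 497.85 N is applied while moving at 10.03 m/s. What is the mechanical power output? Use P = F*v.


P = F * v
P = 497.85 * 10.03
P = 4993.4355 W

4993.4355 W
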